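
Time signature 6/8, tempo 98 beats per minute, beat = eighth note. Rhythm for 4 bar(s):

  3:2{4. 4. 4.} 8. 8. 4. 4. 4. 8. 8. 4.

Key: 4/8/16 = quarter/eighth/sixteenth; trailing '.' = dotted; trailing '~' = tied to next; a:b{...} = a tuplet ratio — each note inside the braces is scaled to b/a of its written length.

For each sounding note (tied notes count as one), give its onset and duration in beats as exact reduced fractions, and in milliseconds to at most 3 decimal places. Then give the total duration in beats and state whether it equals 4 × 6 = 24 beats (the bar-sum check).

1) 0.0ms=0b +1224.49ms=2b
2) 1224.49ms=2b +1224.49ms=2b
3) 2448.98ms=4b +1224.49ms=2b
4) 3673.469ms=6b +918.367ms=3/2b
5) 4591.837ms=15/2b +918.367ms=3/2b
6) 5510.204ms=9b +1836.735ms=3b
7) 7346.939ms=12b +1836.735ms=3b
8) 9183.673ms=15b +1836.735ms=3b
9) 11020.408ms=18b +918.367ms=3/2b
10) 11938.776ms=39/2b +918.367ms=3/2b
11) 12857.143ms=21b +1836.735ms=3b
Σ=24b of 24 (98bpm 6/8) — PASS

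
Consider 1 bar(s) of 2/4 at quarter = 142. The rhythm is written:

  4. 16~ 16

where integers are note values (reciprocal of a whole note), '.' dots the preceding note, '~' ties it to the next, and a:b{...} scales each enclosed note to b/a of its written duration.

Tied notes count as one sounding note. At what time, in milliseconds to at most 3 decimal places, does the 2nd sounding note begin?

1. 0.0ms @ 0 + 633.803ms (3/2)
2. 633.803ms @ 3/2 + 211.268ms (1/2)

note 2 onset = 3/2b = 633.803ms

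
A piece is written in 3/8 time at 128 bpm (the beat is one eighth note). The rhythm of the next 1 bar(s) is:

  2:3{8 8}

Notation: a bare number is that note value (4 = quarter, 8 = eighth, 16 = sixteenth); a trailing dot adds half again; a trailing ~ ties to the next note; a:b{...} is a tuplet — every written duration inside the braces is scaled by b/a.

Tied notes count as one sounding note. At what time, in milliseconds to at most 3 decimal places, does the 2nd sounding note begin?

1. 0.0ms @ 0 + 703.125ms (3/2)
2. 703.125ms @ 3/2 + 703.125ms (3/2)

note 2 onset = 3/2b = 703.125ms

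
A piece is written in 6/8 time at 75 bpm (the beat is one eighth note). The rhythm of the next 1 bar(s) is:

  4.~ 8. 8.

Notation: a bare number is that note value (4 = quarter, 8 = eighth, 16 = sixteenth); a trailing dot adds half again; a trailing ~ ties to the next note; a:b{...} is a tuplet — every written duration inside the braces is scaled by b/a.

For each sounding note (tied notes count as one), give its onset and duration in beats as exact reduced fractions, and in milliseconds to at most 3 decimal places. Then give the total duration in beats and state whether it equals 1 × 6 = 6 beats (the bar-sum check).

1) 0.0ms=0b +3600.0ms=9/2b
2) 3600.0ms=9/2b +1200.0ms=3/2b
Σ=6b of 6 (75bpm 6/8) — PASS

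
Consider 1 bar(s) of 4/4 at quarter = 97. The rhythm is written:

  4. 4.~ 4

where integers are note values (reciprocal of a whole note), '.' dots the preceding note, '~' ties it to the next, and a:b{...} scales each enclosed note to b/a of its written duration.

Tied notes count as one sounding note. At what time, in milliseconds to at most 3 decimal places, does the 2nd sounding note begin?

note 2 onset = 3/2b = 927.835ms

1. 0.0ms @ 0 + 927.835ms (3/2)
2. 927.835ms @ 3/2 + 1546.392ms (5/2)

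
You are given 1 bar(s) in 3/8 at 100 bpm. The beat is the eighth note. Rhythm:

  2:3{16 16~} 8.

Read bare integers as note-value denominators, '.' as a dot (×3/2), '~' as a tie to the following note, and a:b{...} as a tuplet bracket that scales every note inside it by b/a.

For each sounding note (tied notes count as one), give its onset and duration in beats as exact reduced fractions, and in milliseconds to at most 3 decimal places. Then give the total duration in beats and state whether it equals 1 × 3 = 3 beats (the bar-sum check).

1) 0.0ms=0b +450.0ms=3/4b
2) 450.0ms=3/4b +1350.0ms=9/4b
Σ=3b of 3 (100bpm 3/8) — PASS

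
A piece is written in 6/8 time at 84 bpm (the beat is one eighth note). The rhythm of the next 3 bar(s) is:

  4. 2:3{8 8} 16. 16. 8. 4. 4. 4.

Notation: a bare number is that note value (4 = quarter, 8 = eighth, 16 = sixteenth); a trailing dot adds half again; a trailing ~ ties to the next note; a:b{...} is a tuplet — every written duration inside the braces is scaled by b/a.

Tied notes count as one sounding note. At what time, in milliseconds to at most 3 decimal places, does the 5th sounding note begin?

1. 0.0ms @ 0 + 2142.857ms (3)
2. 2142.857ms @ 3 + 1071.429ms (3/2)
3. 3214.286ms @ 9/2 + 1071.429ms (3/2)
4. 4285.714ms @ 6 + 535.714ms (3/4)
5. 4821.429ms @ 27/4 + 535.714ms (3/4)
6. 5357.143ms @ 15/2 + 1071.429ms (3/2)
7. 6428.571ms @ 9 + 2142.857ms (3)
8. 8571.429ms @ 12 + 2142.857ms (3)
9. 10714.286ms @ 15 + 2142.857ms (3)

note 5 onset = 27/4b = 4821.429ms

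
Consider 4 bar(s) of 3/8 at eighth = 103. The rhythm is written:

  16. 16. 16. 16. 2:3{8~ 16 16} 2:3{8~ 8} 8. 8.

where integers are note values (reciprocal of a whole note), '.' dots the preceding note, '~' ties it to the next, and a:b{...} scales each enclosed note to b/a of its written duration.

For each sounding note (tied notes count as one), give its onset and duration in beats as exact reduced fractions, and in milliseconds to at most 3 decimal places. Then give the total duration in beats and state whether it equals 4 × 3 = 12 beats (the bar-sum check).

1) 0.0ms=0b +436.893ms=3/4b
2) 436.893ms=3/4b +436.893ms=3/4b
3) 873.786ms=3/2b +436.893ms=3/4b
4) 1310.68ms=9/4b +436.893ms=3/4b
5) 1747.573ms=3b +1310.68ms=9/4b
6) 3058.252ms=21/4b +436.893ms=3/4b
7) 3495.146ms=6b +1747.573ms=3b
8) 5242.718ms=9b +873.786ms=3/2b
9) 6116.505ms=21/2b +873.786ms=3/2b
Σ=12b of 12 (103bpm 3/8) — PASS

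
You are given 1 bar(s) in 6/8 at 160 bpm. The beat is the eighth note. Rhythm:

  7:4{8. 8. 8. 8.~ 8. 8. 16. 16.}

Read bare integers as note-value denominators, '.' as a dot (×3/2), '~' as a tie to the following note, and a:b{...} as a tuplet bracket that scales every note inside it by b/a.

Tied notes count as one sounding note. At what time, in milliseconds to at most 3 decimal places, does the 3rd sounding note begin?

note 3 onset = 12/7b = 642.857ms

1. 0.0ms @ 0 + 321.429ms (6/7)
2. 321.429ms @ 6/7 + 321.429ms (6/7)
3. 642.857ms @ 12/7 + 321.429ms (6/7)
4. 964.286ms @ 18/7 + 642.857ms (12/7)
5. 1607.143ms @ 30/7 + 321.429ms (6/7)
6. 1928.571ms @ 36/7 + 160.714ms (3/7)
7. 2089.286ms @ 39/7 + 160.714ms (3/7)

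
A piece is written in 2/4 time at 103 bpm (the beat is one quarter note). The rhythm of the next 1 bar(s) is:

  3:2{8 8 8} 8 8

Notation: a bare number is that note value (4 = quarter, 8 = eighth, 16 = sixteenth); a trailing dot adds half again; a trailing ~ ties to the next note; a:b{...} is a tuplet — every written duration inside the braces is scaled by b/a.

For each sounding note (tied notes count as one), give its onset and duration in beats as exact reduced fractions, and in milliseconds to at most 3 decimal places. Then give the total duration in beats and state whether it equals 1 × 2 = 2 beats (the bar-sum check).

1) 0.0ms=0b +194.175ms=1/3b
2) 194.175ms=1/3b +194.175ms=1/3b
3) 388.35ms=2/3b +194.175ms=1/3b
4) 582.524ms=1b +291.262ms=1/2b
5) 873.786ms=3/2b +291.262ms=1/2b
Σ=2b of 2 (103bpm 2/4) — PASS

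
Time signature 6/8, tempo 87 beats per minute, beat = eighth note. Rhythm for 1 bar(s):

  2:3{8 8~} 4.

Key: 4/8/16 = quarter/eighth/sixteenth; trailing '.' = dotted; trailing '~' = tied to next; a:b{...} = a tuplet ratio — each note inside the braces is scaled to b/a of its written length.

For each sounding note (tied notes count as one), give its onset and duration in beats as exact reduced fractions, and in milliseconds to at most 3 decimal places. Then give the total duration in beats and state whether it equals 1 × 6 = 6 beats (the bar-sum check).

1) 0.0ms=0b +1034.483ms=3/2b
2) 1034.483ms=3/2b +3103.448ms=9/2b
Σ=6b of 6 (87bpm 6/8) — PASS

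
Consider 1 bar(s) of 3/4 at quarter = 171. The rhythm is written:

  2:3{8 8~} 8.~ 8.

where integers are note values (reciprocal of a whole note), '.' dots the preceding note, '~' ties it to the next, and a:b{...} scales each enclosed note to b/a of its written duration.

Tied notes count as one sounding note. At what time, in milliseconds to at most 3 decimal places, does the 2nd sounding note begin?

1. 0.0ms @ 0 + 263.158ms (3/4)
2. 263.158ms @ 3/4 + 789.474ms (9/4)

note 2 onset = 3/4b = 263.158ms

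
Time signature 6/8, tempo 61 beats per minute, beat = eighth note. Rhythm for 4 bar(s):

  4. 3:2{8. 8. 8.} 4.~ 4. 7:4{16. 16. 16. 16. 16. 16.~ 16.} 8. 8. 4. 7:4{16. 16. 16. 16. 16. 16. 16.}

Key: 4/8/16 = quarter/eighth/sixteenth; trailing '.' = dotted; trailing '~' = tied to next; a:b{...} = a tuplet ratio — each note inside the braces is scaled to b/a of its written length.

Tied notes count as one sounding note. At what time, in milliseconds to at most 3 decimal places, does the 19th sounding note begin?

note 19 onset = 159/7b = 22341.92ms

1. 0.0ms @ 0 + 2950.82ms (3)
2. 2950.82ms @ 3 + 983.607ms (1)
3. 3934.426ms @ 4 + 983.607ms (1)
4. 4918.033ms @ 5 + 983.607ms (1)
5. 5901.639ms @ 6 + 5901.639ms (6)
6. 11803.279ms @ 12 + 421.546ms (3/7)
7. 12224.824ms @ 87/7 + 421.546ms (3/7)
8. 12646.37ms @ 90/7 + 421.546ms (3/7)
9. 13067.916ms @ 93/7 + 421.546ms (3/7)
10. 13489.461ms @ 96/7 + 421.546ms (3/7)
11. 13911.007ms @ 99/7 + 843.091ms (6/7)
12. 14754.098ms @ 15 + 1475.41ms (3/2)
13. 16229.508ms @ 33/2 + 1475.41ms (3/2)
14. 17704.918ms @ 18 + 2950.82ms (3)
15. 20655.738ms @ 21 + 421.546ms (3/7)
16. 21077.283ms @ 150/7 + 421.546ms (3/7)
17. 21498.829ms @ 153/7 + 421.546ms (3/7)
18. 21920.375ms @ 156/7 + 421.546ms (3/7)
19. 22341.92ms @ 159/7 + 421.546ms (3/7)
20. 22763.466ms @ 162/7 + 421.546ms (3/7)
21. 23185.012ms @ 165/7 + 421.546ms (3/7)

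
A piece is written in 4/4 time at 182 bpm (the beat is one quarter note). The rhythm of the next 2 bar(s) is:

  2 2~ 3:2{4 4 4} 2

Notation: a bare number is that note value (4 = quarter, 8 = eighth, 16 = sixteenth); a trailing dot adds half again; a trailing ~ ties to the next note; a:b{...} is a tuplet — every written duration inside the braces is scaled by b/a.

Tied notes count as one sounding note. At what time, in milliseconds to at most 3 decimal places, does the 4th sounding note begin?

1. 0.0ms @ 0 + 659.341ms (2)
2. 659.341ms @ 2 + 879.121ms (8/3)
3. 1538.462ms @ 14/3 + 219.78ms (2/3)
4. 1758.242ms @ 16/3 + 219.78ms (2/3)
5. 1978.022ms @ 6 + 659.341ms (2)

note 4 onset = 16/3b = 1758.242ms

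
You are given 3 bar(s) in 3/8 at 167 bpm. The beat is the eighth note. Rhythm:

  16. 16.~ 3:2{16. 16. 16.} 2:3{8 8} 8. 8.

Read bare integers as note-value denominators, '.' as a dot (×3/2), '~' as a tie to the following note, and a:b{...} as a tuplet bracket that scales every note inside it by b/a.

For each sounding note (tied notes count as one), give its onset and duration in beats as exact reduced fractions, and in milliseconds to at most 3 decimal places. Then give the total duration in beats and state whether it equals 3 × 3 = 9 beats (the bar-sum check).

1) 0.0ms=0b +269.461ms=3/4b
2) 269.461ms=3/4b +449.102ms=5/4b
3) 718.563ms=2b +179.641ms=1/2b
4) 898.204ms=5/2b +179.641ms=1/2b
5) 1077.844ms=3b +538.922ms=3/2b
6) 1616.766ms=9/2b +538.922ms=3/2b
7) 2155.689ms=6b +538.922ms=3/2b
8) 2694.611ms=15/2b +538.922ms=3/2b
Σ=9b of 9 (167bpm 3/8) — PASS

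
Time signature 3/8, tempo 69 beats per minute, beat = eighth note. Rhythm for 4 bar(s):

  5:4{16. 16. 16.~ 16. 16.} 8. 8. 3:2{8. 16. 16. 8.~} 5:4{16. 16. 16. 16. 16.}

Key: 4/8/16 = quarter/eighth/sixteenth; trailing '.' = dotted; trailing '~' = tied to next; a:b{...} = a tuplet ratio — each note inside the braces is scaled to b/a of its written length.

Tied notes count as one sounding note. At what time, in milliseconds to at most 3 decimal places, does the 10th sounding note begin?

1. 0.0ms @ 0 + 521.739ms (3/5)
2. 521.739ms @ 3/5 + 521.739ms (3/5)
3. 1043.478ms @ 6/5 + 1043.478ms (6/5)
4. 2086.957ms @ 12/5 + 521.739ms (3/5)
5. 2608.696ms @ 3 + 1304.348ms (3/2)
6. 3913.043ms @ 9/2 + 1304.348ms (3/2)
7. 5217.391ms @ 6 + 869.565ms (1)
8. 6086.957ms @ 7 + 434.783ms (1/2)
9. 6521.739ms @ 15/2 + 434.783ms (1/2)
10. 6956.522ms @ 8 + 1391.304ms (8/5)
11. 8347.826ms @ 48/5 + 521.739ms (3/5)
12. 8869.565ms @ 51/5 + 521.739ms (3/5)
13. 9391.304ms @ 54/5 + 521.739ms (3/5)
14. 9913.043ms @ 57/5 + 521.739ms (3/5)

note 10 onset = 8b = 6956.522ms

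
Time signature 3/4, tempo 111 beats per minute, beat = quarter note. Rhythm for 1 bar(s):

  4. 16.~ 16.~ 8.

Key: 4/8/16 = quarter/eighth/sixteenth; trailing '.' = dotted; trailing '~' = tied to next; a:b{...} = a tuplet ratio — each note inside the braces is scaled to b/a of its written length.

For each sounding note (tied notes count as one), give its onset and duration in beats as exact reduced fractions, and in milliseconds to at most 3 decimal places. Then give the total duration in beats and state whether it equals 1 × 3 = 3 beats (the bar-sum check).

1) 0.0ms=0b +810.811ms=3/2b
2) 810.811ms=3/2b +810.811ms=3/2b
Σ=3b of 3 (111bpm 3/4) — PASS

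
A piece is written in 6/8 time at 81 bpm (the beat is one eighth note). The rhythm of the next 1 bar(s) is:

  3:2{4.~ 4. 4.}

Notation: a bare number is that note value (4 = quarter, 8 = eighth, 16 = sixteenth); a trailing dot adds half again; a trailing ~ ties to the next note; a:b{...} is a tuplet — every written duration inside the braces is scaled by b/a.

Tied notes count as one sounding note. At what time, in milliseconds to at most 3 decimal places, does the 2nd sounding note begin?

note 2 onset = 4b = 2962.963ms

1. 0.0ms @ 0 + 2962.963ms (4)
2. 2962.963ms @ 4 + 1481.481ms (2)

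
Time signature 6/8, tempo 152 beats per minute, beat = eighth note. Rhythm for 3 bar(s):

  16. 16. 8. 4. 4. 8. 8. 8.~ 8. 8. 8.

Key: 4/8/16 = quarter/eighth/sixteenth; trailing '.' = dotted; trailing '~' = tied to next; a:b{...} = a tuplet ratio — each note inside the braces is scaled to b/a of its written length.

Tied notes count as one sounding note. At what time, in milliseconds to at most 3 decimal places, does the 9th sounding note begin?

1. 0.0ms @ 0 + 296.053ms (3/4)
2. 296.053ms @ 3/4 + 296.053ms (3/4)
3. 592.105ms @ 3/2 + 592.105ms (3/2)
4. 1184.211ms @ 3 + 1184.211ms (3)
5. 2368.421ms @ 6 + 1184.211ms (3)
6. 3552.632ms @ 9 + 592.105ms (3/2)
7. 4144.737ms @ 21/2 + 592.105ms (3/2)
8. 4736.842ms @ 12 + 1184.211ms (3)
9. 5921.053ms @ 15 + 592.105ms (3/2)
10. 6513.158ms @ 33/2 + 592.105ms (3/2)

note 9 onset = 15b = 5921.053ms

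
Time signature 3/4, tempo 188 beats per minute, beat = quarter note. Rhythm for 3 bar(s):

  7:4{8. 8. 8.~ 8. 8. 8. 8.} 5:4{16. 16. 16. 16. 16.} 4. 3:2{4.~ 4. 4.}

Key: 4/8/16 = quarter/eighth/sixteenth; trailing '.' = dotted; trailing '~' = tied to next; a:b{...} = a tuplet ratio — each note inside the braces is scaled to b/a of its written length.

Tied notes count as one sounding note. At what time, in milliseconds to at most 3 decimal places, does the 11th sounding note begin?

1. 0.0ms @ 0 + 136.778ms (3/7)
2. 136.778ms @ 3/7 + 136.778ms (3/7)
3. 273.556ms @ 6/7 + 273.556ms (6/7)
4. 547.112ms @ 12/7 + 136.778ms (3/7)
5. 683.891ms @ 15/7 + 136.778ms (3/7)
6. 820.669ms @ 18/7 + 136.778ms (3/7)
7. 957.447ms @ 3 + 95.745ms (3/10)
8. 1053.191ms @ 33/10 + 95.745ms (3/10)
9. 1148.936ms @ 18/5 + 95.745ms (3/10)
10. 1244.681ms @ 39/10 + 95.745ms (3/10)
11. 1340.426ms @ 21/5 + 95.745ms (3/10)
12. 1436.17ms @ 9/2 + 478.723ms (3/2)
13. 1914.894ms @ 6 + 638.298ms (2)
14. 2553.191ms @ 8 + 319.149ms (1)

note 11 onset = 21/5b = 1340.426ms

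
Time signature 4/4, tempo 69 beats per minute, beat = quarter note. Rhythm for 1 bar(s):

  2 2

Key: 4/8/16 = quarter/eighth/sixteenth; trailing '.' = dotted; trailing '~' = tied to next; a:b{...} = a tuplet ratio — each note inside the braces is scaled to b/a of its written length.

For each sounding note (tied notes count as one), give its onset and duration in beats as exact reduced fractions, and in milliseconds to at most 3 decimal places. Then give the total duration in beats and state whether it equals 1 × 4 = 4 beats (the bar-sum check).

1) 0.0ms=0b +1739.13ms=2b
2) 1739.13ms=2b +1739.13ms=2b
Σ=4b of 4 (69bpm 4/4) — PASS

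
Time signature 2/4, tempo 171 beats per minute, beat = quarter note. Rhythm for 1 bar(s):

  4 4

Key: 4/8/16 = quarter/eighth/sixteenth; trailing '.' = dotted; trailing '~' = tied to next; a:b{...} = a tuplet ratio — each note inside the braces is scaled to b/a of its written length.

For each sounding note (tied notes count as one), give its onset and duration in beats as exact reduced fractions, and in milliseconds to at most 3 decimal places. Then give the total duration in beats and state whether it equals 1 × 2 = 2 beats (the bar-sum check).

1) 0.0ms=0b +350.877ms=1b
2) 350.877ms=1b +350.877ms=1b
Σ=2b of 2 (171bpm 2/4) — PASS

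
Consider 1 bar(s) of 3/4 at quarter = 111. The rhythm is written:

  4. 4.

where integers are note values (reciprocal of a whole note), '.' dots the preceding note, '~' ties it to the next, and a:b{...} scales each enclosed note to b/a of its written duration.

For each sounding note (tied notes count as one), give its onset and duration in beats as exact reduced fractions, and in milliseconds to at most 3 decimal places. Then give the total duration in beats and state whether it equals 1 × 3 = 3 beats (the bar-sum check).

1) 0.0ms=0b +810.811ms=3/2b
2) 810.811ms=3/2b +810.811ms=3/2b
Σ=3b of 3 (111bpm 3/4) — PASS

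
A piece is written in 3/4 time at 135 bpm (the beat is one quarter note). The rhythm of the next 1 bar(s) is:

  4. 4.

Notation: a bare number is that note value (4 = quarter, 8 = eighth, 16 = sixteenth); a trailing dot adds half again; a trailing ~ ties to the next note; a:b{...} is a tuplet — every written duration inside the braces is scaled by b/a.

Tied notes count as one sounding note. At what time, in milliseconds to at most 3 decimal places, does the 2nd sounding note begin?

1. 0.0ms @ 0 + 666.667ms (3/2)
2. 666.667ms @ 3/2 + 666.667ms (3/2)

note 2 onset = 3/2b = 666.667ms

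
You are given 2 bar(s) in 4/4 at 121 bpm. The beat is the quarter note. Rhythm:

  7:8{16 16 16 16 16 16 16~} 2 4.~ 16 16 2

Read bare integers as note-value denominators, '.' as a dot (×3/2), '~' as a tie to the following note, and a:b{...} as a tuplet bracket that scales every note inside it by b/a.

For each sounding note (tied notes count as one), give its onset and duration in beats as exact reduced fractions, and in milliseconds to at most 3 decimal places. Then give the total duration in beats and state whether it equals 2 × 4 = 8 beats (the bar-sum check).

1) 0.0ms=0b +141.677ms=2/7b
2) 141.677ms=2/7b +141.677ms=2/7b
3) 283.353ms=4/7b +141.677ms=2/7b
4) 425.03ms=6/7b +141.677ms=2/7b
5) 566.706ms=8/7b +141.677ms=2/7b
6) 708.383ms=10/7b +141.677ms=2/7b
7) 850.059ms=12/7b +1133.412ms=16/7b
8) 1983.471ms=4b +867.769ms=7/4b
9) 2851.24ms=23/4b +123.967ms=1/4b
10) 2975.207ms=6b +991.736ms=2b
Σ=8b of 8 (121bpm 4/4) — PASS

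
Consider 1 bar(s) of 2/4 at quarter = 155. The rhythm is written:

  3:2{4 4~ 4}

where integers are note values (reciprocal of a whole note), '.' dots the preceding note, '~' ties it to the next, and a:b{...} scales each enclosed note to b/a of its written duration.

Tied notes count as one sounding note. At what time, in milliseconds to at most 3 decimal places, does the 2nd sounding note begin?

note 2 onset = 2/3b = 258.065ms

1. 0.0ms @ 0 + 258.065ms (2/3)
2. 258.065ms @ 2/3 + 516.129ms (4/3)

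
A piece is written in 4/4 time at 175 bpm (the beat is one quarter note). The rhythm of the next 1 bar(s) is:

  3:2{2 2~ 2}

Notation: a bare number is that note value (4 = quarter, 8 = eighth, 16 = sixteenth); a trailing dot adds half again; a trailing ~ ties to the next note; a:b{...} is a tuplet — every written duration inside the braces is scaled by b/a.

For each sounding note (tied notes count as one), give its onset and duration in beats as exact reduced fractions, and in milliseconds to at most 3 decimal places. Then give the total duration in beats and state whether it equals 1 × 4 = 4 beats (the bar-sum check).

1) 0.0ms=0b +457.143ms=4/3b
2) 457.143ms=4/3b +914.286ms=8/3b
Σ=4b of 4 (175bpm 4/4) — PASS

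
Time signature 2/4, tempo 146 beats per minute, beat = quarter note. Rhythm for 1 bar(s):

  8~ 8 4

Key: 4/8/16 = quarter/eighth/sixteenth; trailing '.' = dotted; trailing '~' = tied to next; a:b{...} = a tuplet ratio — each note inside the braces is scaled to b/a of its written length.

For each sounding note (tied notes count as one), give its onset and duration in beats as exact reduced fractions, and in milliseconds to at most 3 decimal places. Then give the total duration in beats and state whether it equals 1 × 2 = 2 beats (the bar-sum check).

1) 0.0ms=0b +410.959ms=1b
2) 410.959ms=1b +410.959ms=1b
Σ=2b of 2 (146bpm 2/4) — PASS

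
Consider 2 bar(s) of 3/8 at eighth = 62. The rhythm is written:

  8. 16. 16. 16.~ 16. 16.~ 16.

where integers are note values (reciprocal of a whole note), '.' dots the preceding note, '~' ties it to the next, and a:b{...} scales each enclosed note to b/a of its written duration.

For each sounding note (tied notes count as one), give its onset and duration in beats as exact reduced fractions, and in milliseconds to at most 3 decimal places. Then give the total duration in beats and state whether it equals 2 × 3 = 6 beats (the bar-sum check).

1) 0.0ms=0b +1451.613ms=3/2b
2) 1451.613ms=3/2b +725.806ms=3/4b
3) 2177.419ms=9/4b +725.806ms=3/4b
4) 2903.226ms=3b +1451.613ms=3/2b
5) 4354.839ms=9/2b +1451.613ms=3/2b
Σ=6b of 6 (62bpm 3/8) — PASS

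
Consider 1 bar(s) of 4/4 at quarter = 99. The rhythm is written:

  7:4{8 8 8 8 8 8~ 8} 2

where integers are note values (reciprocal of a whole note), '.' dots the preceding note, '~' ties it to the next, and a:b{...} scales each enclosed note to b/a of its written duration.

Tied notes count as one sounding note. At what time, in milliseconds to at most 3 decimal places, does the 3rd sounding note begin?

note 3 onset = 4/7b = 346.32ms

1. 0.0ms @ 0 + 173.16ms (2/7)
2. 173.16ms @ 2/7 + 173.16ms (2/7)
3. 346.32ms @ 4/7 + 173.16ms (2/7)
4. 519.481ms @ 6/7 + 173.16ms (2/7)
5. 692.641ms @ 8/7 + 173.16ms (2/7)
6. 865.801ms @ 10/7 + 346.32ms (4/7)
7. 1212.121ms @ 2 + 1212.121ms (2)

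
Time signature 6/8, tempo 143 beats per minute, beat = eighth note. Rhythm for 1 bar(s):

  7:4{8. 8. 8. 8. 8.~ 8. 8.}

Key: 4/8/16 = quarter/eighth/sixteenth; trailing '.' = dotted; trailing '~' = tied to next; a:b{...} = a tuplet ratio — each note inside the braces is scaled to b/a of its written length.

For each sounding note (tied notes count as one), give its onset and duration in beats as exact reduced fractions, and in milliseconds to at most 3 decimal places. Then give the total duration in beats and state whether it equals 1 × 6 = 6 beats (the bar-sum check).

1) 0.0ms=0b +359.64ms=6/7b
2) 359.64ms=6/7b +359.64ms=6/7b
3) 719.281ms=12/7b +359.64ms=6/7b
4) 1078.921ms=18/7b +359.64ms=6/7b
5) 1438.561ms=24/7b +719.281ms=12/7b
6) 2157.842ms=36/7b +359.64ms=6/7b
Σ=6b of 6 (143bpm 6/8) — PASS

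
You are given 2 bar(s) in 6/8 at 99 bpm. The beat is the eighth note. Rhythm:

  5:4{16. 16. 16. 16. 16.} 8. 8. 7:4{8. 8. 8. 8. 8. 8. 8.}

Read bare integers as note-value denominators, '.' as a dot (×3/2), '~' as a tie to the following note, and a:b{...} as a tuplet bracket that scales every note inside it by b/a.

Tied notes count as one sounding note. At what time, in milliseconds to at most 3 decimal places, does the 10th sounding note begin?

note 10 onset = 54/7b = 4675.325ms

1. 0.0ms @ 0 + 363.636ms (3/5)
2. 363.636ms @ 3/5 + 363.636ms (3/5)
3. 727.273ms @ 6/5 + 363.636ms (3/5)
4. 1090.909ms @ 9/5 + 363.636ms (3/5)
5. 1454.545ms @ 12/5 + 363.636ms (3/5)
6. 1818.182ms @ 3 + 909.091ms (3/2)
7. 2727.273ms @ 9/2 + 909.091ms (3/2)
8. 3636.364ms @ 6 + 519.481ms (6/7)
9. 4155.844ms @ 48/7 + 519.481ms (6/7)
10. 4675.325ms @ 54/7 + 519.481ms (6/7)
11. 5194.805ms @ 60/7 + 519.481ms (6/7)
12. 5714.286ms @ 66/7 + 519.481ms (6/7)
13. 6233.766ms @ 72/7 + 519.481ms (6/7)
14. 6753.247ms @ 78/7 + 519.481ms (6/7)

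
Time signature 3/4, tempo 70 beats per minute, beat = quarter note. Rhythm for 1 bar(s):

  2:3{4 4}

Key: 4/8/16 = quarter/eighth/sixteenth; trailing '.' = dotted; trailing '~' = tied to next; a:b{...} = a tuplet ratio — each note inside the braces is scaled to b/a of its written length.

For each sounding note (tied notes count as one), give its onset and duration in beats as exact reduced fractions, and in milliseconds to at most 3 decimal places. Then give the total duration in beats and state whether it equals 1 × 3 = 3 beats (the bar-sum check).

1) 0.0ms=0b +1285.714ms=3/2b
2) 1285.714ms=3/2b +1285.714ms=3/2b
Σ=3b of 3 (70bpm 3/4) — PASS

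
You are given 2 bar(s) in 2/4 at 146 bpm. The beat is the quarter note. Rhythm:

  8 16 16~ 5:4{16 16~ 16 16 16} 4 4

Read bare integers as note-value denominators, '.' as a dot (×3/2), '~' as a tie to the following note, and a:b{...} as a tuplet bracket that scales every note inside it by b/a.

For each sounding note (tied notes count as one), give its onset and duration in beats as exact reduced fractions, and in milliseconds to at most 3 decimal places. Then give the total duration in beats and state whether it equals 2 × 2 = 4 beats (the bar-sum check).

1) 0.0ms=0b +205.479ms=1/2b
2) 205.479ms=1/2b +102.74ms=1/4b
3) 308.219ms=3/4b +184.932ms=9/20b
4) 493.151ms=6/5b +164.384ms=2/5b
5) 657.534ms=8/5b +82.192ms=1/5b
6) 739.726ms=9/5b +82.192ms=1/5b
7) 821.918ms=2b +410.959ms=1b
8) 1232.877ms=3b +410.959ms=1b
Σ=4b of 4 (146bpm 2/4) — PASS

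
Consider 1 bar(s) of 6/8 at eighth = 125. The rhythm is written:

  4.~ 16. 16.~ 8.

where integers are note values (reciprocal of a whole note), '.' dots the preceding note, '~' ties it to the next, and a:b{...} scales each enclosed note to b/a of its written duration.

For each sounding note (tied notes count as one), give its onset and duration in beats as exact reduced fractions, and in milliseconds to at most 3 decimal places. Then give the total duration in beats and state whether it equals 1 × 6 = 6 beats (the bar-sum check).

1) 0.0ms=0b +1800.0ms=15/4b
2) 1800.0ms=15/4b +1080.0ms=9/4b
Σ=6b of 6 (125bpm 6/8) — PASS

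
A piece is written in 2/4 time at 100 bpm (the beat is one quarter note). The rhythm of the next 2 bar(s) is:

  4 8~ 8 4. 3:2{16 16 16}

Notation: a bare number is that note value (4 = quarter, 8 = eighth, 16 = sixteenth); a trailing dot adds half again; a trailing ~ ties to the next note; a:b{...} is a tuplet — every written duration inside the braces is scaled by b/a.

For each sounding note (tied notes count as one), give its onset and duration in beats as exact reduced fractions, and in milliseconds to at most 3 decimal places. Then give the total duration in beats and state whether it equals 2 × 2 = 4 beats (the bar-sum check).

1) 0.0ms=0b +600.0ms=1b
2) 600.0ms=1b +600.0ms=1b
3) 1200.0ms=2b +900.0ms=3/2b
4) 2100.0ms=7/2b +100.0ms=1/6b
5) 2200.0ms=11/3b +100.0ms=1/6b
6) 2300.0ms=23/6b +100.0ms=1/6b
Σ=4b of 4 (100bpm 2/4) — PASS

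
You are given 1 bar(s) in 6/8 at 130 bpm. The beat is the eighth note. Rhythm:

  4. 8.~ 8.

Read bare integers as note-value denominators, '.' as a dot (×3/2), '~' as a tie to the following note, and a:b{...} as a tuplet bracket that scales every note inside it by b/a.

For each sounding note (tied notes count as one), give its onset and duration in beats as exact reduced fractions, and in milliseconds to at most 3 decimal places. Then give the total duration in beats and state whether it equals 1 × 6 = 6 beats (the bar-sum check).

1) 0.0ms=0b +1384.615ms=3b
2) 1384.615ms=3b +1384.615ms=3b
Σ=6b of 6 (130bpm 6/8) — PASS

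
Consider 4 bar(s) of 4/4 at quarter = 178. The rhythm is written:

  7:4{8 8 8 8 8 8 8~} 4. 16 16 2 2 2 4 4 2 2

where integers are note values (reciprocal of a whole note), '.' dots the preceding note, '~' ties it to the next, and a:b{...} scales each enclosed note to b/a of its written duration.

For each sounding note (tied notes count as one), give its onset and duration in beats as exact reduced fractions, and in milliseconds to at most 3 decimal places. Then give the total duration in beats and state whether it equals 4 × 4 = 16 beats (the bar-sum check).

1) 0.0ms=0b +96.308ms=2/7b
2) 96.308ms=2/7b +96.308ms=2/7b
3) 192.616ms=4/7b +96.308ms=2/7b
4) 288.925ms=6/7b +96.308ms=2/7b
5) 385.233ms=8/7b +96.308ms=2/7b
6) 481.541ms=10/7b +96.308ms=2/7b
7) 577.849ms=12/7b +601.926ms=25/14b
8) 1179.775ms=7/2b +84.27ms=1/4b
9) 1264.045ms=15/4b +84.27ms=1/4b
10) 1348.315ms=4b +674.157ms=2b
11) 2022.472ms=6b +674.157ms=2b
12) 2696.629ms=8b +674.157ms=2b
13) 3370.787ms=10b +337.079ms=1b
14) 3707.865ms=11b +337.079ms=1b
15) 4044.944ms=12b +674.157ms=2b
16) 4719.101ms=14b +674.157ms=2b
Σ=16b of 16 (178bpm 4/4) — PASS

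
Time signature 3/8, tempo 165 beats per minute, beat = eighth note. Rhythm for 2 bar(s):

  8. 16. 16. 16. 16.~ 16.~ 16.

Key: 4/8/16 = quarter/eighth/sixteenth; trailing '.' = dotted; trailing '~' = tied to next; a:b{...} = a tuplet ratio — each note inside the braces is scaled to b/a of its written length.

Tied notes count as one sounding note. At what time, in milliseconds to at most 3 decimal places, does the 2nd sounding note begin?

1. 0.0ms @ 0 + 545.455ms (3/2)
2. 545.455ms @ 3/2 + 272.727ms (3/4)
3. 818.182ms @ 9/4 + 272.727ms (3/4)
4. 1090.909ms @ 3 + 272.727ms (3/4)
5. 1363.636ms @ 15/4 + 818.182ms (9/4)

note 2 onset = 3/2b = 545.455ms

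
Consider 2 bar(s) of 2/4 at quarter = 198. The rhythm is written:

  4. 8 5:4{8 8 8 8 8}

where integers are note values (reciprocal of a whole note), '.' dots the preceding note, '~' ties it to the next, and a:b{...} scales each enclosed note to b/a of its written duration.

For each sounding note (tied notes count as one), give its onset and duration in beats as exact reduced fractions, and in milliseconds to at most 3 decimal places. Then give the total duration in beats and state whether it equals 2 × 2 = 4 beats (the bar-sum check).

1) 0.0ms=0b +454.545ms=3/2b
2) 454.545ms=3/2b +151.515ms=1/2b
3) 606.061ms=2b +121.212ms=2/5b
4) 727.273ms=12/5b +121.212ms=2/5b
5) 848.485ms=14/5b +121.212ms=2/5b
6) 969.697ms=16/5b +121.212ms=2/5b
7) 1090.909ms=18/5b +121.212ms=2/5b
Σ=4b of 4 (198bpm 2/4) — PASS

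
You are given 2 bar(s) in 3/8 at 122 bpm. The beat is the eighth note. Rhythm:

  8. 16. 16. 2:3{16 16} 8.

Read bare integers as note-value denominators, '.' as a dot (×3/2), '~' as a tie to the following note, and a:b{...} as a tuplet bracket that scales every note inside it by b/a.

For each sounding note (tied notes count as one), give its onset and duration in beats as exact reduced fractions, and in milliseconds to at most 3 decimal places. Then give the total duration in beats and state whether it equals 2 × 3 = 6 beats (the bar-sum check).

1) 0.0ms=0b +737.705ms=3/2b
2) 737.705ms=3/2b +368.852ms=3/4b
3) 1106.557ms=9/4b +368.852ms=3/4b
4) 1475.41ms=3b +368.852ms=3/4b
5) 1844.262ms=15/4b +368.852ms=3/4b
6) 2213.115ms=9/2b +737.705ms=3/2b
Σ=6b of 6 (122bpm 3/8) — PASS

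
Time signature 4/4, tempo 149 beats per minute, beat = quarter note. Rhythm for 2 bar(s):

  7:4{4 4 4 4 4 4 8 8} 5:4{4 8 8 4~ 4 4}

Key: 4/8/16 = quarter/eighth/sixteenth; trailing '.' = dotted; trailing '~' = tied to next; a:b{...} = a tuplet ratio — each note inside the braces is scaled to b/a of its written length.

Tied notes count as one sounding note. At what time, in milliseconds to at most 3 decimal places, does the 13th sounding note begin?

note 13 onset = 36/5b = 2899.329ms

1. 0.0ms @ 0 + 230.105ms (4/7)
2. 230.105ms @ 4/7 + 230.105ms (4/7)
3. 460.211ms @ 8/7 + 230.105ms (4/7)
4. 690.316ms @ 12/7 + 230.105ms (4/7)
5. 920.422ms @ 16/7 + 230.105ms (4/7)
6. 1150.527ms @ 20/7 + 230.105ms (4/7)
7. 1380.633ms @ 24/7 + 115.053ms (2/7)
8. 1495.686ms @ 26/7 + 115.053ms (2/7)
9. 1610.738ms @ 4 + 322.148ms (4/5)
10. 1932.886ms @ 24/5 + 161.074ms (2/5)
11. 2093.96ms @ 26/5 + 161.074ms (2/5)
12. 2255.034ms @ 28/5 + 644.295ms (8/5)
13. 2899.329ms @ 36/5 + 322.148ms (4/5)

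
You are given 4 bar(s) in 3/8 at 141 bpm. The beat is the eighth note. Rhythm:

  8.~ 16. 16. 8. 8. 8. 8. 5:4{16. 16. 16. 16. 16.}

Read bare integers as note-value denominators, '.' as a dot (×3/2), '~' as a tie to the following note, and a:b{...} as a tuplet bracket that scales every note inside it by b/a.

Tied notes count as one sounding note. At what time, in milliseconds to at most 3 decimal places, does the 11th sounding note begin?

1. 0.0ms @ 0 + 957.447ms (9/4)
2. 957.447ms @ 9/4 + 319.149ms (3/4)
3. 1276.596ms @ 3 + 638.298ms (3/2)
4. 1914.894ms @ 9/2 + 638.298ms (3/2)
5. 2553.191ms @ 6 + 638.298ms (3/2)
6. 3191.489ms @ 15/2 + 638.298ms (3/2)
7. 3829.787ms @ 9 + 255.319ms (3/5)
8. 4085.106ms @ 48/5 + 255.319ms (3/5)
9. 4340.426ms @ 51/5 + 255.319ms (3/5)
10. 4595.745ms @ 54/5 + 255.319ms (3/5)
11. 4851.064ms @ 57/5 + 255.319ms (3/5)

note 11 onset = 57/5b = 4851.064ms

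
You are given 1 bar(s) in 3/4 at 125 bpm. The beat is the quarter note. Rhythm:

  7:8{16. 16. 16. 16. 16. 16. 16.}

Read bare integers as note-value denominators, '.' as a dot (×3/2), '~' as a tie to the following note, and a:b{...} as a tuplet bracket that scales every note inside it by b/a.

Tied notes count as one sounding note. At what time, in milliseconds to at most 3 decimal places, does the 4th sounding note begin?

1. 0.0ms @ 0 + 205.714ms (3/7)
2. 205.714ms @ 3/7 + 205.714ms (3/7)
3. 411.429ms @ 6/7 + 205.714ms (3/7)
4. 617.143ms @ 9/7 + 205.714ms (3/7)
5. 822.857ms @ 12/7 + 205.714ms (3/7)
6. 1028.571ms @ 15/7 + 205.714ms (3/7)
7. 1234.286ms @ 18/7 + 205.714ms (3/7)

note 4 onset = 9/7b = 617.143ms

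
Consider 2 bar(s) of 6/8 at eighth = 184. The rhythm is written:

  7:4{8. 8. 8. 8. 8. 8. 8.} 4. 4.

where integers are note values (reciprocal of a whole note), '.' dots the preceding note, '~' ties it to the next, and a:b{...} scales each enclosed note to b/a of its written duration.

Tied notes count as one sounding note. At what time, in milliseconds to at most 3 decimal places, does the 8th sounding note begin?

note 8 onset = 6b = 1956.522ms

1. 0.0ms @ 0 + 279.503ms (6/7)
2. 279.503ms @ 6/7 + 279.503ms (6/7)
3. 559.006ms @ 12/7 + 279.503ms (6/7)
4. 838.509ms @ 18/7 + 279.503ms (6/7)
5. 1118.012ms @ 24/7 + 279.503ms (6/7)
6. 1397.516ms @ 30/7 + 279.503ms (6/7)
7. 1677.019ms @ 36/7 + 279.503ms (6/7)
8. 1956.522ms @ 6 + 978.261ms (3)
9. 2934.783ms @ 9 + 978.261ms (3)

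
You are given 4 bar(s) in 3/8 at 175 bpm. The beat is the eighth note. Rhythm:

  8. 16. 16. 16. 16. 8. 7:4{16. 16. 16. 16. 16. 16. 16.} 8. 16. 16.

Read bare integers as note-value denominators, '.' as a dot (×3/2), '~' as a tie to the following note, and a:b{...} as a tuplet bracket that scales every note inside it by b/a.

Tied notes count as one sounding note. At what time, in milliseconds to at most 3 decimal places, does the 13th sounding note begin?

1. 0.0ms @ 0 + 514.286ms (3/2)
2. 514.286ms @ 3/2 + 257.143ms (3/4)
3. 771.429ms @ 9/4 + 257.143ms (3/4)
4. 1028.571ms @ 3 + 257.143ms (3/4)
5. 1285.714ms @ 15/4 + 257.143ms (3/4)
6. 1542.857ms @ 9/2 + 514.286ms (3/2)
7. 2057.143ms @ 6 + 146.939ms (3/7)
8. 2204.082ms @ 45/7 + 146.939ms (3/7)
9. 2351.02ms @ 48/7 + 146.939ms (3/7)
10. 2497.959ms @ 51/7 + 146.939ms (3/7)
11. 2644.898ms @ 54/7 + 146.939ms (3/7)
12. 2791.837ms @ 57/7 + 146.939ms (3/7)
13. 2938.776ms @ 60/7 + 146.939ms (3/7)
14. 3085.714ms @ 9 + 514.286ms (3/2)
15. 3600.0ms @ 21/2 + 257.143ms (3/4)
16. 3857.143ms @ 45/4 + 257.143ms (3/4)

note 13 onset = 60/7b = 2938.776ms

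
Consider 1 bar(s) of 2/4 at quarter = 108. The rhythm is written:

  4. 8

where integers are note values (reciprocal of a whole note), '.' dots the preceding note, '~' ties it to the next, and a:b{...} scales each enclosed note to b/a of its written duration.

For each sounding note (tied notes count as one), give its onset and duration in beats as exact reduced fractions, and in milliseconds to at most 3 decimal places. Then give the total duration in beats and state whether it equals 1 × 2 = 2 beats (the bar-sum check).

1) 0.0ms=0b +833.333ms=3/2b
2) 833.333ms=3/2b +277.778ms=1/2b
Σ=2b of 2 (108bpm 2/4) — PASS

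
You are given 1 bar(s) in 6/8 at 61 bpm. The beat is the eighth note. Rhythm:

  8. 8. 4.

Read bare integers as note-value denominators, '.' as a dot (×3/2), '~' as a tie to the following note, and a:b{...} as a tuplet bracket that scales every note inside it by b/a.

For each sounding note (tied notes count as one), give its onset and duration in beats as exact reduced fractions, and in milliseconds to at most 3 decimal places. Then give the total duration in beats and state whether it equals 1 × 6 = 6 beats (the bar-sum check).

1) 0.0ms=0b +1475.41ms=3/2b
2) 1475.41ms=3/2b +1475.41ms=3/2b
3) 2950.82ms=3b +2950.82ms=3b
Σ=6b of 6 (61bpm 6/8) — PASS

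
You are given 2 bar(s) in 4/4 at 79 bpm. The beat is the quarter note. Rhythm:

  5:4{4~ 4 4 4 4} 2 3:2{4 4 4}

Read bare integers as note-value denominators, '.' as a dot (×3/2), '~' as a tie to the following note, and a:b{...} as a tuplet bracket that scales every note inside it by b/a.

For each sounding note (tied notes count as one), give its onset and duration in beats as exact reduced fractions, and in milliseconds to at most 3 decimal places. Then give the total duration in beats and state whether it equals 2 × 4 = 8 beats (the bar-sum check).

1) 0.0ms=0b +1215.19ms=8/5b
2) 1215.19ms=8/5b +607.595ms=4/5b
3) 1822.785ms=12/5b +607.595ms=4/5b
4) 2430.38ms=16/5b +607.595ms=4/5b
5) 3037.975ms=4b +1518.987ms=2b
6) 4556.962ms=6b +506.329ms=2/3b
7) 5063.291ms=20/3b +506.329ms=2/3b
8) 5569.62ms=22/3b +506.329ms=2/3b
Σ=8b of 8 (79bpm 4/4) — PASS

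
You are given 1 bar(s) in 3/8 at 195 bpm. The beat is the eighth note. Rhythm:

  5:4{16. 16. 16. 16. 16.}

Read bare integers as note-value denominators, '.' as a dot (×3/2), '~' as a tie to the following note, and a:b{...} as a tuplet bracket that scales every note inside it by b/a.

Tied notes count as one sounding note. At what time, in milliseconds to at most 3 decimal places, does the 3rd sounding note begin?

note 3 onset = 6/5b = 369.231ms

1. 0.0ms @ 0 + 184.615ms (3/5)
2. 184.615ms @ 3/5 + 184.615ms (3/5)
3. 369.231ms @ 6/5 + 184.615ms (3/5)
4. 553.846ms @ 9/5 + 184.615ms (3/5)
5. 738.462ms @ 12/5 + 184.615ms (3/5)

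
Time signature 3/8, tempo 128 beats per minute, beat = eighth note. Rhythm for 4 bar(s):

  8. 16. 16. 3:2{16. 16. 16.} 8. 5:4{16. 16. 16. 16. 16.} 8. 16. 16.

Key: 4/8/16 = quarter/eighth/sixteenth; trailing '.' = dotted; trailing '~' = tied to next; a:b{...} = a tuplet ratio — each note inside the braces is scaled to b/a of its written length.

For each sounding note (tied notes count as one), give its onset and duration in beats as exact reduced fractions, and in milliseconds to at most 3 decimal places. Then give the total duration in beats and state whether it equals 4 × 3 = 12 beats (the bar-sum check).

1) 0.0ms=0b +703.125ms=3/2b
2) 703.125ms=3/2b +351.562ms=3/4b
3) 1054.688ms=9/4b +351.562ms=3/4b
4) 1406.25ms=3b +234.375ms=1/2b
5) 1640.625ms=7/2b +234.375ms=1/2b
6) 1875.0ms=4b +234.375ms=1/2b
7) 2109.375ms=9/2b +703.125ms=3/2b
8) 2812.5ms=6b +281.25ms=3/5b
9) 3093.75ms=33/5b +281.25ms=3/5b
10) 3375.0ms=36/5b +281.25ms=3/5b
11) 3656.25ms=39/5b +281.25ms=3/5b
12) 3937.5ms=42/5b +281.25ms=3/5b
13) 4218.75ms=9b +703.125ms=3/2b
14) 4921.875ms=21/2b +351.562ms=3/4b
15) 5273.438ms=45/4b +351.562ms=3/4b
Σ=12b of 12 (128bpm 3/8) — PASS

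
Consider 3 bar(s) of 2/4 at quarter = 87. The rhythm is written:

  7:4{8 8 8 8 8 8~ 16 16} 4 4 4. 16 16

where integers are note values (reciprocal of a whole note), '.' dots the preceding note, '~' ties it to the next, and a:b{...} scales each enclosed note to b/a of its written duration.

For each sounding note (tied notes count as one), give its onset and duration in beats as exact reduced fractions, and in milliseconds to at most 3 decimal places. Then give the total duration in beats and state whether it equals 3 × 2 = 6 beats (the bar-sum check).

1) 0.0ms=0b +197.044ms=2/7b
2) 197.044ms=2/7b +197.044ms=2/7b
3) 394.089ms=4/7b +197.044ms=2/7b
4) 591.133ms=6/7b +197.044ms=2/7b
5) 788.177ms=8/7b +197.044ms=2/7b
6) 985.222ms=10/7b +295.567ms=3/7b
7) 1280.788ms=13/7b +98.522ms=1/7b
8) 1379.31ms=2b +689.655ms=1b
9) 2068.966ms=3b +689.655ms=1b
10) 2758.621ms=4b +1034.483ms=3/2b
11) 3793.103ms=11/2b +172.414ms=1/4b
12) 3965.517ms=23/4b +172.414ms=1/4b
Σ=6b of 6 (87bpm 2/4) — PASS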